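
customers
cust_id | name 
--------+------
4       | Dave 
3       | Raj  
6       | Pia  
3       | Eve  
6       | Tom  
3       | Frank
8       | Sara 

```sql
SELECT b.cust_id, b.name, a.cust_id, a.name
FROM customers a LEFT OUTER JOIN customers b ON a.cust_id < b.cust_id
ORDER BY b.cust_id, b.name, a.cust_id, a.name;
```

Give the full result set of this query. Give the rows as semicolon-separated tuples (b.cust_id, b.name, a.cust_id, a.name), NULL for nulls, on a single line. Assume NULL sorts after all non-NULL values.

(4, Dave, 3, Eve); (4, Dave, 3, Frank); (4, Dave, 3, Raj); (6, Pia, 3, Eve); (6, Pia, 3, Frank); (6, Pia, 3, Raj); (6, Pia, 4, Dave); (6, Tom, 3, Eve); (6, Tom, 3, Frank); (6, Tom, 3, Raj); (6, Tom, 4, Dave); (8, Sara, 3, Eve); (8, Sara, 3, Frank); (8, Sara, 3, Raj); (8, Sara, 4, Dave); (8, Sara, 6, Pia); (8, Sara, 6, Tom); (NULL, NULL, 8, Sara)

LEFT JOIN keeps every row from `customers a`; unmatched rows get NULL for `customers b`'s columns.
Matching on a.cust_id < b.cust_id.
Matched pairs: 17; unmatched a rows kept: 1.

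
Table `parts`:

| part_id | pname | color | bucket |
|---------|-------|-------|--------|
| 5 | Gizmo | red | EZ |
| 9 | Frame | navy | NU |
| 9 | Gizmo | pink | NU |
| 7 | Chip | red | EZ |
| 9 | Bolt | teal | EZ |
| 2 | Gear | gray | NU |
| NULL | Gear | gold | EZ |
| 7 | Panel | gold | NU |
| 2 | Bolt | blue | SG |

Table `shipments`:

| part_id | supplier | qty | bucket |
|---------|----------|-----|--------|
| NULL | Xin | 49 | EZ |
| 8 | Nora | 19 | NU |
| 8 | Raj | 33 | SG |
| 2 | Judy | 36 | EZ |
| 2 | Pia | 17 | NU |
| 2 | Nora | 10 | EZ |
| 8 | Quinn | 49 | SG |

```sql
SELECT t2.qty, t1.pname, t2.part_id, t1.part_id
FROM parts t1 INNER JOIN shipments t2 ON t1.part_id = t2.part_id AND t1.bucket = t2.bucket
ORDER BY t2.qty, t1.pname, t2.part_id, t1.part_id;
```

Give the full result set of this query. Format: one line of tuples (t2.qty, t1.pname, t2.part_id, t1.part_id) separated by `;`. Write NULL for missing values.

(17, Gear, 2, 2)

INNER JOIN keeps only pairs where the ON condition holds.
Matching on t1.part_id = t2.part_id AND t1.bucket = t2.bucket. A NULL in a compared column never satisfies the condition.
- t1 row (part_id=5, bucket=EZ): no match → dropped.
- t1 row (part_id=9, bucket=NU): no match → dropped.
- t1 row (part_id=9, bucket=NU): no match → dropped.
- t1 row (part_id=7, bucket=EZ): no match → dropped.
- t1 row (part_id=9, bucket=EZ): no match → dropped.
- t1 row (part_id=2, bucket=NU): matches 1 t2 row(s) → 1 output row(s).
- t1 row (part_id=NULL, bucket=EZ): no match → dropped.
- t1 row (part_id=7, bucket=NU): no match → dropped.
- t1 row (part_id=2, bucket=SG): no match → dropped.
After projecting and ordering:
t2.qty | t1.pname | t2.part_id | t1.part_id
17 | Gear | 2 | 2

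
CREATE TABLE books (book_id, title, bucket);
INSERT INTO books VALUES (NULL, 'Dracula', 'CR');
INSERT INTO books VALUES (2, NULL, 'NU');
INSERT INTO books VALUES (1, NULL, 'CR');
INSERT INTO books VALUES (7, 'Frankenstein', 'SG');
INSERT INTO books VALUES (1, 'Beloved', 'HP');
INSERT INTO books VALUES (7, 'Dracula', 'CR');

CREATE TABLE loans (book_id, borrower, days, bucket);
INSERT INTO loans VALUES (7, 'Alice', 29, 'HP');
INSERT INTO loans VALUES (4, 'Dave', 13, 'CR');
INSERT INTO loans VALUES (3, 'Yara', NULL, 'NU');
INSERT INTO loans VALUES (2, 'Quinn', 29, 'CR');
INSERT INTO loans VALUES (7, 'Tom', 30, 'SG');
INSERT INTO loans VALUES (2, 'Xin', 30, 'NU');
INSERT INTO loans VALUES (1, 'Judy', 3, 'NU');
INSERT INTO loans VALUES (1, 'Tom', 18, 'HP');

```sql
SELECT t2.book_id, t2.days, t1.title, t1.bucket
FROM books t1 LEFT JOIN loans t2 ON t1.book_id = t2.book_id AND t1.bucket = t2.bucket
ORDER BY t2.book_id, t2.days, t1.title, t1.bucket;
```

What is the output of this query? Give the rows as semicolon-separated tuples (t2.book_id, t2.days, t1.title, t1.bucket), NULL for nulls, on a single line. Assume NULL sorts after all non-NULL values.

LEFT JOIN keeps every row from `books`; unmatched rows get NULL for `loans`'s columns.
Matching on t1.book_id = t2.book_id AND t1.bucket = t2.bucket. A NULL in a compared column never satisfies the condition.
- t1[0] book_id=NULL, bucket=CR → no match; kept with NULLs on the t2 side.
- t1[1] book_id=2, bucket=NU → 1 match(es) in t2 → 1 row(s).
- t1[2] book_id=1, bucket=CR → no match; kept with NULLs on the t2 side.
- t1[3] book_id=7, bucket=SG → 1 match(es) in t2 → 1 row(s).
- t1[4] book_id=1, bucket=HP → 1 match(es) in t2 → 1 row(s).
- t1[5] book_id=7, bucket=CR → no match; kept with NULLs on the t2 side.
After projecting and ordering:
t2.book_id | t2.days | t1.title | t1.bucket
1 | 18 | Beloved | HP
2 | 30 | NULL | NU
7 | 30 | Frankenstein | SG
NULL | NULL | Dracula | CR
NULL | NULL | Dracula | CR
NULL | NULL | NULL | CR

(1, 18, Beloved, HP); (2, 30, NULL, NU); (7, 30, Frankenstein, SG); (NULL, NULL, Dracula, CR); (NULL, NULL, Dracula, CR); (NULL, NULL, NULL, CR)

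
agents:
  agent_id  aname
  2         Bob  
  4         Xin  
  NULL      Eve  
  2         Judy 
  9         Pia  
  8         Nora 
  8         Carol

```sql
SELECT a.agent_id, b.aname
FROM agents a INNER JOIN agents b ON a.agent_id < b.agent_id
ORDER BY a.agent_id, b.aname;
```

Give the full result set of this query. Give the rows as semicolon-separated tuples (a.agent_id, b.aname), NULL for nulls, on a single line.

(2, Carol); (2, Carol); (2, Nora); (2, Nora); (2, Pia); (2, Pia); (2, Xin); (2, Xin); (4, Carol); (4, Nora); (4, Pia); (8, Pia); (8, Pia)

INNER JOIN keeps only pairs where the ON condition holds.
Matching on a.agent_id < b.agent_id. A NULL in a compared column never satisfies the condition.
- a row (agent_id=2): matches 4 b row(s) → 4 output row(s).
- a row (agent_id=4): matches 3 b row(s) → 3 output row(s).
- a row (agent_id=NULL): no match → dropped.
- a row (agent_id=2): matches 4 b row(s) → 4 output row(s).
- a row (agent_id=9): no match → dropped.
- a row (agent_id=8): matches 1 b row(s) → 1 output row(s).
- a row (agent_id=8): matches 1 b row(s) → 1 output row(s).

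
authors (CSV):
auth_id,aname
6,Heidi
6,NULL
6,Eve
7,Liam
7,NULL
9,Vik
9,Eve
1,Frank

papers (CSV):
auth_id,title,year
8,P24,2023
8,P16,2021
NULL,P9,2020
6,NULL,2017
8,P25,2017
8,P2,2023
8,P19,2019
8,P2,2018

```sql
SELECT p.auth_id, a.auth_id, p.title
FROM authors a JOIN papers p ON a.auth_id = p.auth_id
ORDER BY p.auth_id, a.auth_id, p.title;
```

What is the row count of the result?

INNER JOIN keeps only pairs where the ON condition holds.
Matching on a.auth_id = p.auth_id. A NULL in a compared column never satisfies the condition.
- a[0] auth_id=6 → 1 match(es) in p → 1 row(s).
- a[1] auth_id=6 → 1 match(es) in p → 1 row(s).
- a[2] auth_id=6 → 1 match(es) in p → 1 row(s).
- a[3] auth_id=7 → no match; dropped.
- a[4] auth_id=7 → no match; dropped.
- a[5] auth_id=9 → no match; dropped.
- a[6] auth_id=9 → no match; dropped.
- a[7] auth_id=1 → no match; dropped.
Total: 3 rows.

3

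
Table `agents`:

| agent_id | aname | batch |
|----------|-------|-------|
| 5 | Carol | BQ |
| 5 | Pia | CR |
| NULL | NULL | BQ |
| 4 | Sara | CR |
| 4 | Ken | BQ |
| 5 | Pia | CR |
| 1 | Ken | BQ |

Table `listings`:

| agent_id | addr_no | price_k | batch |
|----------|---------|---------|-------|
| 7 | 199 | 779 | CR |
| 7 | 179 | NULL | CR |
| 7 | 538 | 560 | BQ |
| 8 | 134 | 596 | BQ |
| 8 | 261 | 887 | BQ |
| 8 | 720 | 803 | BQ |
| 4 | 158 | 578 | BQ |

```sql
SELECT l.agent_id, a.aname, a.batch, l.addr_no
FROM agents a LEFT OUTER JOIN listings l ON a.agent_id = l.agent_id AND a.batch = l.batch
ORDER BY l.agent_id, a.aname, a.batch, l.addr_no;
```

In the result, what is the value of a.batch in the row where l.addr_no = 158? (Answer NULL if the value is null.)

BQ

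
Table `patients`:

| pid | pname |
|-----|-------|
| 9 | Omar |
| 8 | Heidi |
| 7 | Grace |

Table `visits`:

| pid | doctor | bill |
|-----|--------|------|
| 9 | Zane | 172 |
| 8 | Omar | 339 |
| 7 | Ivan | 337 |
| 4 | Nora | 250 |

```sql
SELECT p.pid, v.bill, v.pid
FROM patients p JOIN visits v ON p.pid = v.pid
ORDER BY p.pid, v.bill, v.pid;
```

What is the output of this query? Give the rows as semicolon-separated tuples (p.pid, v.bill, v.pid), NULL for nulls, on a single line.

(7, 337, 7); (8, 339, 8); (9, 172, 9)

INNER JOIN keeps only pairs where the ON condition holds.
Matching on p.pid = v.pid.
- p row (pid=9): matches 1 v row(s) → 1 output row(s).
- p row (pid=8): matches 1 v row(s) → 1 output row(s).
- p row (pid=7): matches 1 v row(s) → 1 output row(s).
After projecting and ordering:
p.pid | v.bill | v.pid
7 | 337 | 7
8 | 339 | 8
9 | 172 | 9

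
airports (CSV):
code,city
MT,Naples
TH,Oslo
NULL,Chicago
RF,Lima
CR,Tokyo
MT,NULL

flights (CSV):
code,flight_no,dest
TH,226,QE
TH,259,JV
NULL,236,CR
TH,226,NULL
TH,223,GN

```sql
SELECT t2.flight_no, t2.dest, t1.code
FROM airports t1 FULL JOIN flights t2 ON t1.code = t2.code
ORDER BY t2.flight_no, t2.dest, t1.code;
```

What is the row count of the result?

10

FULL OUTER JOIN keeps every row from both sides; unmatched rows get NULL for the other side's columns.
Matching on t1.code = t2.code. A NULL in a compared column never satisfies the condition.
Matched pairs: 4; unmatched t1 rows kept: 5; unmatched t2 rows kept: 1.
Total: 4 matched + 6 padded = 10 rows.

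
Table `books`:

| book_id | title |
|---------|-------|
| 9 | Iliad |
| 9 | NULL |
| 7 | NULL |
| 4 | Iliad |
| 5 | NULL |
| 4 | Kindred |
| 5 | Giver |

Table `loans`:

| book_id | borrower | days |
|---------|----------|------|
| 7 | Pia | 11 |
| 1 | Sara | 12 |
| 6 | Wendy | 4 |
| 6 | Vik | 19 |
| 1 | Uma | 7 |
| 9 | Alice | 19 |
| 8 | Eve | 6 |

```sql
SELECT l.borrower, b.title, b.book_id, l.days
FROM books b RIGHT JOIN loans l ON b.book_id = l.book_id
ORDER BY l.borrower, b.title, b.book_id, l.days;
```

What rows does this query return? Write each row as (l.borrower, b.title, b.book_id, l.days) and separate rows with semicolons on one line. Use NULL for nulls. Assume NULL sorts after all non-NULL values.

(Alice, Iliad, 9, 19); (Alice, NULL, 9, 19); (Eve, NULL, NULL, 6); (Pia, NULL, 7, 11); (Sara, NULL, NULL, 12); (Uma, NULL, NULL, 7); (Vik, NULL, NULL, 19); (Wendy, NULL, NULL, 4)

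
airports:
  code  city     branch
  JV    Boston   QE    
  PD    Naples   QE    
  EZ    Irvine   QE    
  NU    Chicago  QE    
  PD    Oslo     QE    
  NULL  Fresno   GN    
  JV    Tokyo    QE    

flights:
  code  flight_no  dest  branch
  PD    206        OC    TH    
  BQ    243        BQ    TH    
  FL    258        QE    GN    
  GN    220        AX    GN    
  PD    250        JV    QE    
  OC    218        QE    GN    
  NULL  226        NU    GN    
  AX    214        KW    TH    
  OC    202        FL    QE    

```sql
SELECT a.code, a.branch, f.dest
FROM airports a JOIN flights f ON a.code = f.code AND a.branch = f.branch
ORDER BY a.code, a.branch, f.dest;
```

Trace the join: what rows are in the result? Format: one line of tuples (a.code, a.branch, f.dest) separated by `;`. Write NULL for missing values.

INNER JOIN keeps only pairs where the ON condition holds.
Matching on a.code = f.code AND a.branch = f.branch. A NULL in a compared column never satisfies the condition.
- a row (code=JV, branch=QE): no match → dropped.
- a row (code=PD, branch=QE): matches 1 f row(s) → 1 output row(s).
- a row (code=EZ, branch=QE): no match → dropped.
- a row (code=NU, branch=QE): no match → dropped.
- a row (code=PD, branch=QE): matches 1 f row(s) → 1 output row(s).
- a row (code=NULL, branch=GN): no match → dropped.
- a row (code=JV, branch=QE): no match → dropped.
After projecting and ordering:
a.code | a.branch | f.dest
PD | QE | JV
PD | QE | JV

(PD, QE, JV); (PD, QE, JV)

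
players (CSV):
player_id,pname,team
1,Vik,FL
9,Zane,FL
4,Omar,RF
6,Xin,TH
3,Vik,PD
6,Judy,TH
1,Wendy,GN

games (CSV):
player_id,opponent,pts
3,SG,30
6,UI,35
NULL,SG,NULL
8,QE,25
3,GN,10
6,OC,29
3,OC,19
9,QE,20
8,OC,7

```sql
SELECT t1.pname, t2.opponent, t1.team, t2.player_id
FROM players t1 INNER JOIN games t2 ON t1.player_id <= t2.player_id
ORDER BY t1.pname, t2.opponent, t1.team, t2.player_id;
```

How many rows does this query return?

40

INNER JOIN keeps only pairs where the ON condition holds.
Matching on t1.player_id <= t2.player_id. A NULL in a compared column never satisfies the condition.
- t1[0] player_id=1 → 8 match(es) in t2 → 8 row(s).
- t1[1] player_id=9 → 1 match(es) in t2 → 1 row(s).
- t1[2] player_id=4 → 5 match(es) in t2 → 5 row(s).
- t1[3] player_id=6 → 5 match(es) in t2 → 5 row(s).
- t1[4] player_id=3 → 8 match(es) in t2 → 8 row(s).
- t1[5] player_id=6 → 5 match(es) in t2 → 5 row(s).
- t1[6] player_id=1 → 8 match(es) in t2 → 8 row(s).
Total: 40 rows.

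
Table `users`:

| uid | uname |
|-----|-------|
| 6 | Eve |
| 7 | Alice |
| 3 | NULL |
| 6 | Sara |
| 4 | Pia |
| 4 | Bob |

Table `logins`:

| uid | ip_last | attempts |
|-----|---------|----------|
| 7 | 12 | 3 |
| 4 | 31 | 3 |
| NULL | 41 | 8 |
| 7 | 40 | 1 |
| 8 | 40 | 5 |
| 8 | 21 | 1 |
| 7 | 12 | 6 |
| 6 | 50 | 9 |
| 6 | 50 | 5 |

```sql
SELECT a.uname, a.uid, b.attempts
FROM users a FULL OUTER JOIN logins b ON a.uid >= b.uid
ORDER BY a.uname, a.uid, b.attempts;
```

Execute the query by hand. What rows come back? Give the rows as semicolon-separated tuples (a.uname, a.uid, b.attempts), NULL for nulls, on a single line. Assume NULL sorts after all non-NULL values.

(Alice, 7, 1); (Alice, 7, 3); (Alice, 7, 3); (Alice, 7, 5); (Alice, 7, 6); (Alice, 7, 9); (Bob, 4, 3); (Eve, 6, 3); (Eve, 6, 5); (Eve, 6, 9); (Pia, 4, 3); (Sara, 6, 3); (Sara, 6, 5); (Sara, 6, 9); (NULL, 3, NULL); (NULL, NULL, 1); (NULL, NULL, 5); (NULL, NULL, 8)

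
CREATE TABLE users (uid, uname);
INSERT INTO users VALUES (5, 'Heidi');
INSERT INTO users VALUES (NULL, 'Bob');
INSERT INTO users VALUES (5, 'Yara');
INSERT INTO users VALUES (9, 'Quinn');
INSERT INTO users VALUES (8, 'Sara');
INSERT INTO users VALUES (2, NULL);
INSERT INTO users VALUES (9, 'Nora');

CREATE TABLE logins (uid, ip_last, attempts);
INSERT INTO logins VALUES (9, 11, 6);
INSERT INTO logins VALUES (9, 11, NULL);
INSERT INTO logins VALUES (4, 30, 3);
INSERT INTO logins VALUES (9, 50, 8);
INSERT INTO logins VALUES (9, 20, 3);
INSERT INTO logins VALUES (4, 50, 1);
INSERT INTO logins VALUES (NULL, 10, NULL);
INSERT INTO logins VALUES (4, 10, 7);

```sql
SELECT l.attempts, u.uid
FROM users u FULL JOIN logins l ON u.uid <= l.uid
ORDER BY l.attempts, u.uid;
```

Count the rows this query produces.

FULL OUTER JOIN keeps every row from both sides; unmatched rows get NULL for the other side's columns.
Matching on u.uid <= l.uid. A NULL in a compared column never satisfies the condition.
Matched pairs: 27; unmatched u rows kept: 1; unmatched l rows kept: 1.
Total: 27 matched + 2 padded = 29 rows.

29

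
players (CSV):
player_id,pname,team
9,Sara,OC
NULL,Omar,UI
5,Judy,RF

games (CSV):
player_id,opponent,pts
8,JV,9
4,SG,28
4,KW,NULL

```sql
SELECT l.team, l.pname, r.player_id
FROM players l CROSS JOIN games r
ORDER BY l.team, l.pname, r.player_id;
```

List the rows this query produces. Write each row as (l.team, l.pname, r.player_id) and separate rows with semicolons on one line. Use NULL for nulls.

CROSS JOIN pairs every row of `players` with every row of `games`: 3 × 3 = 9 rows.

(OC, Sara, 4); (OC, Sara, 4); (OC, Sara, 8); (RF, Judy, 4); (RF, Judy, 4); (RF, Judy, 8); (UI, Omar, 4); (UI, Omar, 4); (UI, Omar, 8)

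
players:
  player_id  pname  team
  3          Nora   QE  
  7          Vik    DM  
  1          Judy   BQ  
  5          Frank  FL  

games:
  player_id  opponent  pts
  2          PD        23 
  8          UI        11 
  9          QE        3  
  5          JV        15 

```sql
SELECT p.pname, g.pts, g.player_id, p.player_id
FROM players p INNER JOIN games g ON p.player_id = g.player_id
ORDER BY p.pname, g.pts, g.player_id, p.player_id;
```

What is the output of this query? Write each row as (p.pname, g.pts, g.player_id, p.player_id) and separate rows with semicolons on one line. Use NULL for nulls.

(Frank, 15, 5, 5)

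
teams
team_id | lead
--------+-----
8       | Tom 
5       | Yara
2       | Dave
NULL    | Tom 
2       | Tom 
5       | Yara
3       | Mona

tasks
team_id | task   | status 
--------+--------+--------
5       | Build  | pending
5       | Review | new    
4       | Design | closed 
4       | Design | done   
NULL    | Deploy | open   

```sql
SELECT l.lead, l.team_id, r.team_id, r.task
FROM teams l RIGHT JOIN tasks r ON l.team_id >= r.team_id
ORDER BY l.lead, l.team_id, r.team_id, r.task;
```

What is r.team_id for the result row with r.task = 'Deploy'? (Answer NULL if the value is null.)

NULL

RIGHT JOIN keeps every row from `tasks`; unmatched rows get NULL for `teams`'s columns.
Matching on l.team_id >= r.team_id. A NULL in a compared column never satisfies the condition.
Matched pairs: 12; unmatched r rows kept: 1.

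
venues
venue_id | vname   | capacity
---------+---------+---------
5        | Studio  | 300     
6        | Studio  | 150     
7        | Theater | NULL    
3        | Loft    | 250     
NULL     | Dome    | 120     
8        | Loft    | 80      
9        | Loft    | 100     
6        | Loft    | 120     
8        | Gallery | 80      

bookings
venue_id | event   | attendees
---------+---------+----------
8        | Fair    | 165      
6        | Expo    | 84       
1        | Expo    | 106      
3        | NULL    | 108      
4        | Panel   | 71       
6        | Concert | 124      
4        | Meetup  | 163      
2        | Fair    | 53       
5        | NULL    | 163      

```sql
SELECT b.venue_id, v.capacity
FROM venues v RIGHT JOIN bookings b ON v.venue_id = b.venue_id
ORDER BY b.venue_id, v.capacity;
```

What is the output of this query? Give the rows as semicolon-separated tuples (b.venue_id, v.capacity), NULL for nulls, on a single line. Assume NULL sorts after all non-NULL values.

RIGHT JOIN keeps every row from `bookings`; unmatched rows get NULL for `venues`'s columns.
Matching on v.venue_id = b.venue_id. A NULL in a compared column never satisfies the condition.
- v[0] venue_id=5 → 1 match(es) in b → 1 row(s).
- v[1] venue_id=6 → 2 match(es) in b → 2 row(s).
- v[2] venue_id=7 → no match.
- v[3] venue_id=3 → 1 match(es) in b → 1 row(s).
- v[4] venue_id=NULL → no match.
- v[5] venue_id=8 → 1 match(es) in b → 1 row(s).
- v[6] venue_id=9 → no match.
- v[7] venue_id=6 → 2 match(es) in b → 2 row(s).
- v[8] venue_id=8 → 1 match(es) in b → 1 row(s).
- 4 row(s) from b found no v partner → padded with NULL.

(1, NULL); (2, NULL); (3, 250); (4, NULL); (4, NULL); (5, 300); (6, 120); (6, 120); (6, 150); (6, 150); (8, 80); (8, 80)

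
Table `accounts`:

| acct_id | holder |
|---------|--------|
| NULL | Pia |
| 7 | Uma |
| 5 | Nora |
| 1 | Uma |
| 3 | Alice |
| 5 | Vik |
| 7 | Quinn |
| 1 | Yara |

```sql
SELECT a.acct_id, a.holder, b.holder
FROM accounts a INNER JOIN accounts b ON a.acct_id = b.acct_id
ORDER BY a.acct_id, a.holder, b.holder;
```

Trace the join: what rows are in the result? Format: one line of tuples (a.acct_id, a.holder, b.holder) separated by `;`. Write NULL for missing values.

(1, Uma, Uma); (1, Uma, Yara); (1, Yara, Uma); (1, Yara, Yara); (3, Alice, Alice); (5, Nora, Nora); (5, Nora, Vik); (5, Vik, Nora); (5, Vik, Vik); (7, Quinn, Quinn); (7, Quinn, Uma); (7, Uma, Quinn); (7, Uma, Uma)

INNER JOIN keeps only pairs where the ON condition holds.
Matching on a.acct_id = b.acct_id. A NULL in a compared column never satisfies the condition.
- acct_id=NULL: no matching b row, dropped.
- acct_id=7: 2 matching b row(s), so 2 row(s) emitted.
- acct_id=5: 2 matching b row(s), so 2 row(s) emitted.
- acct_id=1: 2 matching b row(s), so 2 row(s) emitted.
- acct_id=3: 1 matching b row(s), so 1 row(s) emitted.
- acct_id=5: 2 matching b row(s), so 2 row(s) emitted.
- acct_id=7: 2 matching b row(s), so 2 row(s) emitted.
- acct_id=1: 2 matching b row(s), so 2 row(s) emitted.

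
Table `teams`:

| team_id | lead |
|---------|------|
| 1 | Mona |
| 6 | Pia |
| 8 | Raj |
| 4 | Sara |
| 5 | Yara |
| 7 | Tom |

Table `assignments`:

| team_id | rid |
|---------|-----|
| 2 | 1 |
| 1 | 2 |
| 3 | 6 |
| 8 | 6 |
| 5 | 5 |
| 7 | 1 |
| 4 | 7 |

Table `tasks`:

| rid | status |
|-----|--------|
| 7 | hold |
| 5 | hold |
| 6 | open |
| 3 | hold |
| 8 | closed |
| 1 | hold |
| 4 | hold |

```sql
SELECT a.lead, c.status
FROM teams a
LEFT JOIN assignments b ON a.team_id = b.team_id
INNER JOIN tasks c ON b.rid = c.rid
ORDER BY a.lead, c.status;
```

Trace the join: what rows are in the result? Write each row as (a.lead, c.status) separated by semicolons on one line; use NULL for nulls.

(Raj, open); (Sara, hold); (Tom, hold); (Yara, hold)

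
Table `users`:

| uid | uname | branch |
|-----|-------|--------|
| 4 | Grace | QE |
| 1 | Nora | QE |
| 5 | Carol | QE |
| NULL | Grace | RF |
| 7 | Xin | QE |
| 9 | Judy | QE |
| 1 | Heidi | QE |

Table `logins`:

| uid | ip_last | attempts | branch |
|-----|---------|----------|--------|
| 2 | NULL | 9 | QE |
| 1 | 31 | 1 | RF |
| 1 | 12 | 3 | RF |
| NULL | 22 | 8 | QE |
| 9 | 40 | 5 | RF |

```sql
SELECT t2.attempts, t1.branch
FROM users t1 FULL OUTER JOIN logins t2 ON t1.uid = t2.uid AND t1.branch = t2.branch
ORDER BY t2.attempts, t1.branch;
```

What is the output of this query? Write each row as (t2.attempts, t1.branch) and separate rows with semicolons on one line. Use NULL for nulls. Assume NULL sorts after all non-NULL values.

FULL OUTER JOIN keeps every row from both sides; unmatched rows get NULL for the other side's columns.
Matching on t1.uid = t2.uid AND t1.branch = t2.branch. A NULL in a compared column never satisfies the condition.
- t1 row (uid=4, branch=QE): no match → kept, t2 columns NULL.
- t1 row (uid=1, branch=QE): no match → kept, t2 columns NULL.
- t1 row (uid=5, branch=QE): no match → kept, t2 columns NULL.
- t1 row (uid=NULL, branch=RF): no match → kept, t2 columns NULL.
- t1 row (uid=7, branch=QE): no match → kept, t2 columns NULL.
- t1 row (uid=9, branch=QE): no match → kept, t2 columns NULL.
- t1 row (uid=1, branch=QE): no match → kept, t2 columns NULL.
- plus 5 unmatched t2 row(s), each kept with NULL t1 columns.

(1, NULL); (3, NULL); (5, NULL); (8, NULL); (9, NULL); (NULL, QE); (NULL, QE); (NULL, QE); (NULL, QE); (NULL, QE); (NULL, QE); (NULL, RF)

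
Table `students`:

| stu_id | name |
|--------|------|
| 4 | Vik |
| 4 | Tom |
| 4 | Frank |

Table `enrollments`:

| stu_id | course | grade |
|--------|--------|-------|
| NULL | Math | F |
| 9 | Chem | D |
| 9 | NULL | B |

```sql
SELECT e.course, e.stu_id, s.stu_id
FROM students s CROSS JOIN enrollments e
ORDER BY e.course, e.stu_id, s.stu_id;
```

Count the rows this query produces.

CROSS JOIN pairs every row of `students` with every row of `enrollments`: 3 × 3 = 9 rows.

9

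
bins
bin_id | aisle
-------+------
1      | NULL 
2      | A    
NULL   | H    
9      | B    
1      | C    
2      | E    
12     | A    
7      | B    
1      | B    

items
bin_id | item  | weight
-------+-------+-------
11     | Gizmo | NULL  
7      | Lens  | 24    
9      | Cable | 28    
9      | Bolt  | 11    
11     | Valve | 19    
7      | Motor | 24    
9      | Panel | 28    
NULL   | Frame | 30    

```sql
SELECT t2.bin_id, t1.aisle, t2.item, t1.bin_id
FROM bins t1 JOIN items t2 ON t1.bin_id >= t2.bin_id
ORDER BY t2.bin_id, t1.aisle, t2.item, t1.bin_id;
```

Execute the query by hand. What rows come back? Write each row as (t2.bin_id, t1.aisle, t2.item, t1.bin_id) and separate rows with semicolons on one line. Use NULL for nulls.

INNER JOIN keeps only pairs where the ON condition holds.
Matching on t1.bin_id >= t2.bin_id. A NULL in a compared column never satisfies the condition.
- t1[0] bin_id=1 → no match; dropped.
- t1[1] bin_id=2 → no match; dropped.
- t1[2] bin_id=NULL → no match; dropped.
- t1[3] bin_id=9 → 5 match(es) in t2 → 5 row(s).
- t1[4] bin_id=1 → no match; dropped.
- t1[5] bin_id=2 → no match; dropped.
- t1[6] bin_id=12 → 7 match(es) in t2 → 7 row(s).
- t1[7] bin_id=7 → 2 match(es) in t2 → 2 row(s).
- t1[8] bin_id=1 → no match; dropped.

(7, A, Lens, 12); (7, A, Motor, 12); (7, B, Lens, 7); (7, B, Lens, 9); (7, B, Motor, 7); (7, B, Motor, 9); (9, A, Bolt, 12); (9, A, Cable, 12); (9, A, Panel, 12); (9, B, Bolt, 9); (9, B, Cable, 9); (9, B, Panel, 9); (11, A, Gizmo, 12); (11, A, Valve, 12)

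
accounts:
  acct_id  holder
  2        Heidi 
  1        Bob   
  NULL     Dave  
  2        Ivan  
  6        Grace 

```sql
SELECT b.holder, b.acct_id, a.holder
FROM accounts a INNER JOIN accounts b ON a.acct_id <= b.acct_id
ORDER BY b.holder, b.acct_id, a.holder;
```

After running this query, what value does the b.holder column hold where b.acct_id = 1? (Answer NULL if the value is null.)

Bob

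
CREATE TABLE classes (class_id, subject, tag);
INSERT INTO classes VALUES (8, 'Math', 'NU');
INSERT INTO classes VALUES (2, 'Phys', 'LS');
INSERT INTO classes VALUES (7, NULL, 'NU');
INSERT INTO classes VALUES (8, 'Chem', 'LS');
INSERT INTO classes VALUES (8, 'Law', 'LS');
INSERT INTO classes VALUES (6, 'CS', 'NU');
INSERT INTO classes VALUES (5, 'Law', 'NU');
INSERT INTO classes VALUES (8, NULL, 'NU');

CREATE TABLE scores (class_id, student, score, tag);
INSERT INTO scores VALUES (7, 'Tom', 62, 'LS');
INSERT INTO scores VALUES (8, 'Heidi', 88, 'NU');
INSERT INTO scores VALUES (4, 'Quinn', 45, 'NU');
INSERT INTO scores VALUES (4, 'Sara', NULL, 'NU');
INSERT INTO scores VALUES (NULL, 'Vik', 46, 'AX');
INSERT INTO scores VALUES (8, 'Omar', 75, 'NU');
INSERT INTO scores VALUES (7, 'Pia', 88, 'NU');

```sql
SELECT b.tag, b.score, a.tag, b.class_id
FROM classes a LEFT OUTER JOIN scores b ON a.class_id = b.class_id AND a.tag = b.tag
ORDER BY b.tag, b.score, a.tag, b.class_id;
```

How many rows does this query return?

10

LEFT JOIN keeps every row from `classes`; unmatched rows get NULL for `scores`'s columns.
Matching on a.class_id = b.class_id AND a.tag = b.tag. A NULL in a compared column never satisfies the condition.
- a (class_id=8, tag=NU) pairs with 2 row(s) of b.
- a (class_id=2, tag=LS) has no partner → padded with NULL.
- a (class_id=7, tag=NU) pairs with 1 row(s) of b.
- a (class_id=8, tag=LS) has no partner → padded with NULL.
- a (class_id=8, tag=LS) has no partner → padded with NULL.
- a (class_id=6, tag=NU) has no partner → padded with NULL.
- a (class_id=5, tag=NU) has no partner → padded with NULL.
- a (class_id=8, tag=NU) pairs with 2 row(s) of b.
Total: 5 matched + 5 padded = 10 rows.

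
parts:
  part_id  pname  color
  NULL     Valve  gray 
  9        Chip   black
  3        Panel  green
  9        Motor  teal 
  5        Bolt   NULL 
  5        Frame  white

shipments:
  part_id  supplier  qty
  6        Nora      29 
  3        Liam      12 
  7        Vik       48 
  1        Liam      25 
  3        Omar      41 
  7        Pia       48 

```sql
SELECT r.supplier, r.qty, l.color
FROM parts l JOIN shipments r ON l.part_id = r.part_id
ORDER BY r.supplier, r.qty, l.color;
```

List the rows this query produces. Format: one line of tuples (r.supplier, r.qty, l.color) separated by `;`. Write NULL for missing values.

(Liam, 12, green); (Omar, 41, green)

INNER JOIN keeps only pairs where the ON condition holds.
Matching on l.part_id = r.part_id. A NULL in a compared column never satisfies the condition.
Matched pairs: 2.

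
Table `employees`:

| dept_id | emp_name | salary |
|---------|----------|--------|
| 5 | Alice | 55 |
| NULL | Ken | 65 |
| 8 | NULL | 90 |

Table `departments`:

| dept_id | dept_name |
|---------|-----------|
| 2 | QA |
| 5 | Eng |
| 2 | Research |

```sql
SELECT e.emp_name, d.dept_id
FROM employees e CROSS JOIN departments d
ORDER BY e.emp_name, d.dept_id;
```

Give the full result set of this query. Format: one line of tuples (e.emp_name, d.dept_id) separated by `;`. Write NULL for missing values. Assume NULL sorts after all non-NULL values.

CROSS JOIN pairs every row of `employees` with every row of `departments`: 3 × 3 = 9 rows.

(Alice, 2); (Alice, 2); (Alice, 5); (Ken, 2); (Ken, 2); (Ken, 5); (NULL, 2); (NULL, 2); (NULL, 5)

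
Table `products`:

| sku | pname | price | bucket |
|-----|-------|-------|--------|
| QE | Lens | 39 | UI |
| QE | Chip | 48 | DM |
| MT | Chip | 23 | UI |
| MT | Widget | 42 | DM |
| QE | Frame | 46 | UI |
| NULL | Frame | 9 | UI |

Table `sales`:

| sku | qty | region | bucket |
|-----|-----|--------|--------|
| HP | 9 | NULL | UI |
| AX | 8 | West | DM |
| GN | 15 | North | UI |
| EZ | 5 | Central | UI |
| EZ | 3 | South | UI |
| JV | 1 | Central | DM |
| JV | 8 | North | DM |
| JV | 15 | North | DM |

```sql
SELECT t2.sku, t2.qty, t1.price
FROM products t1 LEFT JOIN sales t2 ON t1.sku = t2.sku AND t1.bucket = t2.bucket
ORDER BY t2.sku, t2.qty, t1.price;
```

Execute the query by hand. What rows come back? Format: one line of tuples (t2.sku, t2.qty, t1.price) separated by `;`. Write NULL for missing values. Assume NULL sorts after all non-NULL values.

(NULL, NULL, 9); (NULL, NULL, 23); (NULL, NULL, 39); (NULL, NULL, 42); (NULL, NULL, 46); (NULL, NULL, 48)

LEFT JOIN keeps every row from `products`; unmatched rows get NULL for `sales`'s columns.
Matching on t1.sku = t2.sku AND t1.bucket = t2.bucket. A NULL in a compared column never satisfies the condition.
- t1[0] sku=QE, bucket=UI → no match; kept with NULLs on the t2 side.
- t1[1] sku=QE, bucket=DM → no match; kept with NULLs on the t2 side.
- t1[2] sku=MT, bucket=UI → no match; kept with NULLs on the t2 side.
- t1[3] sku=MT, bucket=DM → no match; kept with NULLs on the t2 side.
- t1[4] sku=QE, bucket=UI → no match; kept with NULLs on the t2 side.
- t1[5] sku=NULL, bucket=UI → no match; kept with NULLs on the t2 side.
After projecting and ordering:
t2.sku | t2.qty | t1.price
NULL | NULL | 9
NULL | NULL | 23
NULL | NULL | 39
NULL | NULL | 42
NULL | NULL | 46
NULL | NULL | 48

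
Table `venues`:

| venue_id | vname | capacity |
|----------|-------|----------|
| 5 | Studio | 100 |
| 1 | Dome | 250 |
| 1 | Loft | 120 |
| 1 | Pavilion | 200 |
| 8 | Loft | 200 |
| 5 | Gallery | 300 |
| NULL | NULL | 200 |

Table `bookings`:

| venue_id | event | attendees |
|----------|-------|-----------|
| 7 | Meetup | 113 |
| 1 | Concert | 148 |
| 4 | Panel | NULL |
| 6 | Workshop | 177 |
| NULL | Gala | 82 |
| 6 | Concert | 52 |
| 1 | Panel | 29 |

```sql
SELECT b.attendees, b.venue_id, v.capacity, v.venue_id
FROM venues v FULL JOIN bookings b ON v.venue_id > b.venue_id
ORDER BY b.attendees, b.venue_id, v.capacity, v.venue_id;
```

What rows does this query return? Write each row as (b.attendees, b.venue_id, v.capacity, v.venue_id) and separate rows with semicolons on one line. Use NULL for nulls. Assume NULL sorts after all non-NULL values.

(29, 1, 100, 5); (29, 1, 200, 8); (29, 1, 300, 5); (52, 6, 200, 8); (82, NULL, NULL, NULL); (113, 7, 200, 8); (148, 1, 100, 5); (148, 1, 200, 8); (148, 1, 300, 5); (177, 6, 200, 8); (NULL, 4, 100, 5); (NULL, 4, 200, 8); (NULL, 4, 300, 5); (NULL, NULL, 120, 1); (NULL, NULL, 200, 1); (NULL, NULL, 200, NULL); (NULL, NULL, 250, 1)

FULL OUTER JOIN keeps every row from both sides; unmatched rows get NULL for the other side's columns.
Matching on v.venue_id > b.venue_id. A NULL in a compared column never satisfies the condition.
Matched pairs: 12; unmatched v rows kept: 4; unmatched b rows kept: 1.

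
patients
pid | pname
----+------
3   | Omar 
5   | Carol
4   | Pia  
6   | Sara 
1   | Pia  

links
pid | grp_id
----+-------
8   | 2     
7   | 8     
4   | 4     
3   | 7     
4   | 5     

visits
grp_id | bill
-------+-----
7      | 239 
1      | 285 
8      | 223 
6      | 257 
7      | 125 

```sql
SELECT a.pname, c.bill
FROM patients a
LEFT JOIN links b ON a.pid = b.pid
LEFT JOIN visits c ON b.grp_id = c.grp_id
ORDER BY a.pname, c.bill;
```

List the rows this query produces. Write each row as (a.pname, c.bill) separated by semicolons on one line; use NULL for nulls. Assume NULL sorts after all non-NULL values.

(Carol, NULL); (Omar, 125); (Omar, 239); (Pia, NULL); (Pia, NULL); (Pia, NULL); (Sara, NULL)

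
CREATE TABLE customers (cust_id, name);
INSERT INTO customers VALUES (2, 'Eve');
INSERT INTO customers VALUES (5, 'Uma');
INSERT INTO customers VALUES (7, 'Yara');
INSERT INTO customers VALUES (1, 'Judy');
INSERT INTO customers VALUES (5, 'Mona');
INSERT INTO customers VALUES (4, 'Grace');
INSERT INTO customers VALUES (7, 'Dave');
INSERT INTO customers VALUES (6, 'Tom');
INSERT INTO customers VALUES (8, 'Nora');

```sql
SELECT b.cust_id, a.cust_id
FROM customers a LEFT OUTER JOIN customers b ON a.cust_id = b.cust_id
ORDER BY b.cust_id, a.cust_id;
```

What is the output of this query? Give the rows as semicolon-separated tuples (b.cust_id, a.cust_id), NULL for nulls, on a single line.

(1, 1); (2, 2); (4, 4); (5, 5); (5, 5); (5, 5); (5, 5); (6, 6); (7, 7); (7, 7); (7, 7); (7, 7); (8, 8)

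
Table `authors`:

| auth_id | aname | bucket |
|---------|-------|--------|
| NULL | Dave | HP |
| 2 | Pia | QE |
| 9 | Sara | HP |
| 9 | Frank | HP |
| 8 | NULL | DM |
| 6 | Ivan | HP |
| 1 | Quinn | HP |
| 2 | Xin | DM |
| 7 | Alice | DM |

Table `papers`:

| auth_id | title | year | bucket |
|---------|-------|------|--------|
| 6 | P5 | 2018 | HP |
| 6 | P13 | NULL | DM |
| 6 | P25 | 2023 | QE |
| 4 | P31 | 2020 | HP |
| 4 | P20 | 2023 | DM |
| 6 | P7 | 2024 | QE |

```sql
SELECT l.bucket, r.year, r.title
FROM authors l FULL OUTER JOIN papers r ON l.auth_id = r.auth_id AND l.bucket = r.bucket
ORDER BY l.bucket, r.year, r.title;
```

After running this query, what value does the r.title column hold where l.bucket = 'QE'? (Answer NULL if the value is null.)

NULL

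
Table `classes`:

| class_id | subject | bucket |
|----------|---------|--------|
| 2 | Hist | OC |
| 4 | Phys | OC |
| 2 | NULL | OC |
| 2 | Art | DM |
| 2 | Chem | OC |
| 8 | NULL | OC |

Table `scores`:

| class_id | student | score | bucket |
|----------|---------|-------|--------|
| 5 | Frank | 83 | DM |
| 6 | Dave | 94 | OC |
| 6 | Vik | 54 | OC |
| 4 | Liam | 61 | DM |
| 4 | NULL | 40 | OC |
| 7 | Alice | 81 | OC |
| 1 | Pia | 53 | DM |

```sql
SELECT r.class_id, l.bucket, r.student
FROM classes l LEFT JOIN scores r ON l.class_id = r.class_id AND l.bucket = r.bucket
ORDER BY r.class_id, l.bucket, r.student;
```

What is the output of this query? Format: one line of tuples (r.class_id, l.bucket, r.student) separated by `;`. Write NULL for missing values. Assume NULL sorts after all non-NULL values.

(4, OC, NULL); (NULL, DM, NULL); (NULL, OC, NULL); (NULL, OC, NULL); (NULL, OC, NULL); (NULL, OC, NULL)

LEFT JOIN keeps every row from `classes`; unmatched rows get NULL for `scores`'s columns.
Matching on l.class_id = r.class_id AND l.bucket = r.bucket.
- l row (class_id=2, bucket=OC): no match → kept, r columns NULL.
- l row (class_id=4, bucket=OC): matches 1 r row(s) → 1 output row(s).
- l row (class_id=2, bucket=OC): no match → kept, r columns NULL.
- l row (class_id=2, bucket=DM): no match → kept, r columns NULL.
- l row (class_id=2, bucket=OC): no match → kept, r columns NULL.
- l row (class_id=8, bucket=OC): no match → kept, r columns NULL.
After projecting and ordering:
r.class_id | l.bucket | r.student
4 | OC | NULL
NULL | DM | NULL
NULL | OC | NULL
NULL | OC | NULL
NULL | OC | NULL
NULL | OC | NULL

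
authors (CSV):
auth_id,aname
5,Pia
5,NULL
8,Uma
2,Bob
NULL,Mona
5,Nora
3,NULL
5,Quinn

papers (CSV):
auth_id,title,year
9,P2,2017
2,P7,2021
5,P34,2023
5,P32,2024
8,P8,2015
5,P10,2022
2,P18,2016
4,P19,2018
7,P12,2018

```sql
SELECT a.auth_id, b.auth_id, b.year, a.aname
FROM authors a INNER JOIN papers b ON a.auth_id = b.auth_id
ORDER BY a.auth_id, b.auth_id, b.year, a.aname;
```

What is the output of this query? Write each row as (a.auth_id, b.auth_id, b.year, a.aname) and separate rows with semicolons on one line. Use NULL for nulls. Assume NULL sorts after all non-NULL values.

INNER JOIN keeps only pairs where the ON condition holds.
Matching on a.auth_id = b.auth_id. A NULL in a compared column never satisfies the condition.
- a row (auth_id=5): matches 3 b row(s) → 3 output row(s).
- a row (auth_id=5): matches 3 b row(s) → 3 output row(s).
- a row (auth_id=8): matches 1 b row(s) → 1 output row(s).
- a row (auth_id=2): matches 2 b row(s) → 2 output row(s).
- a row (auth_id=NULL): no match → dropped.
- a row (auth_id=5): matches 3 b row(s) → 3 output row(s).
- a row (auth_id=3): no match → dropped.
- a row (auth_id=5): matches 3 b row(s) → 3 output row(s).

(2, 2, 2016, Bob); (2, 2, 2021, Bob); (5, 5, 2022, Nora); (5, 5, 2022, Pia); (5, 5, 2022, Quinn); (5, 5, 2022, NULL); (5, 5, 2023, Nora); (5, 5, 2023, Pia); (5, 5, 2023, Quinn); (5, 5, 2023, NULL); (5, 5, 2024, Nora); (5, 5, 2024, Pia); (5, 5, 2024, Quinn); (5, 5, 2024, NULL); (8, 8, 2015, Uma)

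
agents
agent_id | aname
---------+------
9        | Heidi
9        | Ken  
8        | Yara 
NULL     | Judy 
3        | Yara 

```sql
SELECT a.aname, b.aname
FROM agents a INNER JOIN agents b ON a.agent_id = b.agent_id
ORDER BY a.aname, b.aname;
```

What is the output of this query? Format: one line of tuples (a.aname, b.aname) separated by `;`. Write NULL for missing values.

(Heidi, Heidi); (Heidi, Ken); (Ken, Heidi); (Ken, Ken); (Yara, Yara); (Yara, Yara)

INNER JOIN keeps only pairs where the ON condition holds.
Matching on a.agent_id = b.agent_id. A NULL in a compared column never satisfies the condition.
- a (agent_id=9) pairs with 2 row(s) of b.
- a (agent_id=9) pairs with 2 row(s) of b.
- a (agent_id=8) pairs with 1 row(s) of b.
- a (agent_id=NULL) has no partner → excluded.
- a (agent_id=3) pairs with 1 row(s) of b.
After projecting and ordering:
a.aname | b.aname
Heidi | Heidi
Heidi | Ken
Ken | Heidi
Ken | Ken
Yara | Yara
Yara | Yara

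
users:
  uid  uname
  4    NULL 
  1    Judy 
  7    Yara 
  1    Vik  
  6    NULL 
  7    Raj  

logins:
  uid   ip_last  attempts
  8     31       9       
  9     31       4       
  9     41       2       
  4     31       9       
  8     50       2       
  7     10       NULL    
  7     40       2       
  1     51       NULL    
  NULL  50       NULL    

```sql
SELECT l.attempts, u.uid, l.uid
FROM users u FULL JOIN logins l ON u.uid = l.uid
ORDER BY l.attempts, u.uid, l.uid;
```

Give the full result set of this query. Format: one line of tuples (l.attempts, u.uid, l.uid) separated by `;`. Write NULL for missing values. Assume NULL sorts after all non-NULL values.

FULL OUTER JOIN keeps every row from both sides; unmatched rows get NULL for the other side's columns.
Matching on u.uid = l.uid. A NULL in a compared column never satisfies the condition.
- uid=4: 1 matching l row(s), so 1 row(s) emitted.
- uid=1: 1 matching l row(s), so 1 row(s) emitted.
- uid=7: 2 matching l row(s), so 2 row(s) emitted.
- uid=1: 1 matching l row(s), so 1 row(s) emitted.
- uid=6: no l row matches, row kept with l columns NULL.
- uid=7: 2 matching l row(s), so 2 row(s) emitted.
- 5 l row(s) had no u match → kept, u columns NULL.

(2, 7, 7); (2, 7, 7); (2, NULL, 8); (2, NULL, 9); (4, NULL, 9); (9, 4, 4); (9, NULL, 8); (NULL, 1, 1); (NULL, 1, 1); (NULL, 6, NULL); (NULL, 7, 7); (NULL, 7, 7); (NULL, NULL, NULL)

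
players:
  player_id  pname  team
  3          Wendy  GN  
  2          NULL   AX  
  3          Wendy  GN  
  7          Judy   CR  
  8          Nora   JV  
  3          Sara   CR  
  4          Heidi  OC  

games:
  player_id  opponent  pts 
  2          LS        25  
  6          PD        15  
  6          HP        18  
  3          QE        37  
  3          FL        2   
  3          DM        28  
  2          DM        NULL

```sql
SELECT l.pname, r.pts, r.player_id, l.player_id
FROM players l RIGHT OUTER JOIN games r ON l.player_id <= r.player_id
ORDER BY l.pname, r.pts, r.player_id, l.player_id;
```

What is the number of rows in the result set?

24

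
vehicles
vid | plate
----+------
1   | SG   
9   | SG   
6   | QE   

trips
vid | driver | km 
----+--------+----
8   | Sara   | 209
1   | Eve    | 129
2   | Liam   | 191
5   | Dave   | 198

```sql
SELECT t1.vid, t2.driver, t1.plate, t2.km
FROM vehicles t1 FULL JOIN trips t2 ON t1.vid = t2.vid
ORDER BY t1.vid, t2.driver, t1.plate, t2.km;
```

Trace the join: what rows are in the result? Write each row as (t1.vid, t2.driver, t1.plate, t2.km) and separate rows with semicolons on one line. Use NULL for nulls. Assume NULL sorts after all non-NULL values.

(1, Eve, SG, 129); (6, NULL, QE, NULL); (9, NULL, SG, NULL); (NULL, Dave, NULL, 198); (NULL, Liam, NULL, 191); (NULL, Sara, NULL, 209)

FULL OUTER JOIN keeps every row from both sides; unmatched rows get NULL for the other side's columns.
Matching on t1.vid = t2.vid.
Matched pairs: 1; unmatched t1 rows kept: 2; unmatched t2 rows kept: 3.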